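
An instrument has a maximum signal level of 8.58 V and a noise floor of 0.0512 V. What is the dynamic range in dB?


Dynamic range = 20 * log10(Vmax / Vnoise).
DR = 20 * log10(8.58 / 0.0512)
DR = 20 * log10(167.58)
DR = 44.48 dB

44.48 dB


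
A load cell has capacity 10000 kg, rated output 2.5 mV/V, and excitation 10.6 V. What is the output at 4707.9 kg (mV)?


Vout = rated_output * Vex * (load / capacity).
Vout = 2.5 * 10.6 * (4707.9 / 10000)
Vout = 2.5 * 10.6 * 0.47079
Vout = 12.476 mV

12.476 mV


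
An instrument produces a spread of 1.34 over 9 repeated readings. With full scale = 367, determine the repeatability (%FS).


Repeatability = (spread / full scale) * 100%.
R = (1.34 / 367) * 100
R = 0.365 %FS

0.365 %FS


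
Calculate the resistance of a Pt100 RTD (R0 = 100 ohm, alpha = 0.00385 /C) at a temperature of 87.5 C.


The RTD equation: Rt = R0 * (1 + alpha * T).
Rt = 100 * (1 + 0.00385 * 87.5)
Rt = 100 * (1 + 0.336875)
Rt = 100 * 1.336875
Rt = 133.688 ohm

133.688 ohm


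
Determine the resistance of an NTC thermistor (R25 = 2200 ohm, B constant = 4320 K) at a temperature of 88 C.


NTC thermistor equation: Rt = R25 * exp(B * (1/T - 1/T25)).
T in Kelvin: 361.15 K, T25 = 298.15 K
1/T - 1/T25 = 1/361.15 - 1/298.15 = -0.00058508
B * (1/T - 1/T25) = 4320 * -0.00058508 = -2.5276
Rt = 2200 * exp(-2.5276) = 175.7 ohm

175.7 ohm


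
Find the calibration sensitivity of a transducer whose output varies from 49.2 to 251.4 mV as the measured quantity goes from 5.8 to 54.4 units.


Sensitivity = (y2 - y1) / (x2 - x1).
S = (251.4 - 49.2) / (54.4 - 5.8)
S = 202.2 / 48.6
S = 4.1605 mV/unit

4.1605 mV/unit


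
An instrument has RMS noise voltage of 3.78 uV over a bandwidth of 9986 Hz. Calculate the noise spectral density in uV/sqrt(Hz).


Noise spectral density = Vrms / sqrt(BW).
NSD = 3.78 / sqrt(9986)
NSD = 3.78 / 99.93
NSD = 0.0378 uV/sqrt(Hz)

0.0378 uV/sqrt(Hz)


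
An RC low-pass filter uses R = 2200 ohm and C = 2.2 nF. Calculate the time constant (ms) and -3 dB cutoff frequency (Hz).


Time constant: tau = R * C.
tau = 2200 * 2.20e-09 = 4.84e-06 s
tau = 0.0048 ms
Cutoff frequency: fc = 1 / (2*pi*R*C).
fc = 1 / (2*pi*4.84e-06) = 32883.25 Hz

tau = 0.0048 ms, fc = 32883.25 Hz


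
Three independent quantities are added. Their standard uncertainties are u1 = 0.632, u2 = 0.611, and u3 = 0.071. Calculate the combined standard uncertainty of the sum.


For a sum of independent quantities, uc = sqrt(u1^2 + u2^2 + u3^2).
uc = sqrt(0.632^2 + 0.611^2 + 0.071^2)
uc = sqrt(0.399424 + 0.373321 + 0.005041)
uc = 0.8819

0.8819


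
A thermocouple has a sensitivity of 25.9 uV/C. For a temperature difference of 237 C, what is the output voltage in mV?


The thermocouple output V = sensitivity * dT.
V = 25.9 uV/C * 237 C
V = 6138.3 uV
V = 6.138 mV

6.138 mV


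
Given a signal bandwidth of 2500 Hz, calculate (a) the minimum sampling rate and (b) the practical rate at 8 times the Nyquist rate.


By Nyquist theorem, fs_min = 2 * fmax.
fs_min = 2 * 2500 = 5000 Hz
Practical rate = 8 * fs_min = 8 * 5000 = 40000 Hz

fs_min = 5000 Hz, fs_practical = 40000 Hz


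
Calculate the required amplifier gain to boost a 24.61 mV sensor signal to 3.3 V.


Gain = Vout / Vin (converting to same units).
G = 3.3 V / 24.61 mV
G = 3300.0 mV / 24.61 mV
G = 134.09

134.09


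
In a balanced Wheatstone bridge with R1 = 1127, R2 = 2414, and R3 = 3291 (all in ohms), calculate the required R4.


At balance: R1*R4 = R2*R3, so R4 = R2*R3/R1.
R4 = 2414 * 3291 / 1127
R4 = 7944474 / 1127
R4 = 7049.22 ohm

7049.22 ohm


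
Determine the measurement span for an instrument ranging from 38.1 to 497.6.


Span = upper range - lower range.
Span = 497.6 - (38.1)
Span = 459.5

459.5


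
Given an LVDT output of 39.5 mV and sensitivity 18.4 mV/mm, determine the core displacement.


Displacement = Vout / sensitivity.
d = 39.5 / 18.4
d = 2.147 mm

2.147 mm


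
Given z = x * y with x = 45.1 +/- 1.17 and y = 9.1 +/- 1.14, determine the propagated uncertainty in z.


For a product z = x*y, the relative uncertainty is:
uz/z = sqrt((ux/x)^2 + (uy/y)^2)
Relative uncertainties: ux/x = 1.17/45.1 = 0.025942
uy/y = 1.14/9.1 = 0.125275
z = 45.1 * 9.1 = 410.4
uz = 410.4 * sqrt(0.025942^2 + 0.125275^2) = 52.505

52.505


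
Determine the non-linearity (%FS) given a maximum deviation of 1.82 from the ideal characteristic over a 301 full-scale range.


Linearity error = (max deviation / full scale) * 100%.
Linearity = (1.82 / 301) * 100
Linearity = 0.605 %FS

0.605 %FS


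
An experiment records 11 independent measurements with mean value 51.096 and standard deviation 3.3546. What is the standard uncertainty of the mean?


The standard uncertainty for Type A evaluation is u = s / sqrt(n).
u = 3.3546 / sqrt(11)
u = 3.3546 / 3.3166
u = 1.0114

1.0114


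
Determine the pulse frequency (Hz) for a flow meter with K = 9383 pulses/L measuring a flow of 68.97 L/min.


Frequency = K * Q / 60 (converting L/min to L/s).
f = 9383 * 68.97 / 60
f = 647145.51 / 60
f = 10785.76 Hz

10785.76 Hz


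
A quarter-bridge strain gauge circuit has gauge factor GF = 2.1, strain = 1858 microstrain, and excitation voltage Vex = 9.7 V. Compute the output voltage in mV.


Quarter bridge output: Vout = (GF * epsilon * Vex) / 4.
Vout = (2.1 * 1858e-6 * 9.7) / 4
Vout = 0.03784746 / 4 V
Vout = 0.00946186 V = 9.4619 mV

9.4619 mV


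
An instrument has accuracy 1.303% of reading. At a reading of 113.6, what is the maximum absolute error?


Absolute error = (accuracy% / 100) * reading.
Error = (1.303 / 100) * 113.6
Error = 0.01303 * 113.6
Error = 1.4802

1.4802


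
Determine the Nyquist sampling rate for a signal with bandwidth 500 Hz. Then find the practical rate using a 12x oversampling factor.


By Nyquist theorem, fs_min = 2 * fmax.
fs_min = 2 * 500 = 1000 Hz
Practical rate = 12 * fs_min = 12 * 1000 = 12000 Hz

fs_min = 1000 Hz, fs_practical = 12000 Hz


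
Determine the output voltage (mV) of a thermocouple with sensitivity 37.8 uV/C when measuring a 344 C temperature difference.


The thermocouple output V = sensitivity * dT.
V = 37.8 uV/C * 344 C
V = 13003.2 uV
V = 13.003 mV

13.003 mV


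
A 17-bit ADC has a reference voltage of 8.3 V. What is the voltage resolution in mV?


The resolution (LSB) of an ADC is Vref / 2^n.
LSB = 8.3 / 2^17
LSB = 8.3 / 131072
LSB = 6.332e-05 V = 0.06332397 mV

0.06332397 mV


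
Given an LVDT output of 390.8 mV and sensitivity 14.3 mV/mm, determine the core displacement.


Displacement = Vout / sensitivity.
d = 390.8 / 14.3
d = 27.329 mm

27.329 mm


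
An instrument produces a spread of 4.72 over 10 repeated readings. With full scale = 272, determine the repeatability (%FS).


Repeatability = (spread / full scale) * 100%.
R = (4.72 / 272) * 100
R = 1.735 %FS

1.735 %FS


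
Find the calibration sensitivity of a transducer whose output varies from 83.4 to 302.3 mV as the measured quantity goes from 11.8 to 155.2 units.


Sensitivity = (y2 - y1) / (x2 - x1).
S = (302.3 - 83.4) / (155.2 - 11.8)
S = 218.9 / 143.4
S = 1.5265 mV/unit

1.5265 mV/unit


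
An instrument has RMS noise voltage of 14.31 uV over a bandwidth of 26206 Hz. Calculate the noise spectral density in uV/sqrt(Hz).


Noise spectral density = Vrms / sqrt(BW).
NSD = 14.31 / sqrt(26206)
NSD = 14.31 / 161.8827
NSD = 0.0884 uV/sqrt(Hz)

0.0884 uV/sqrt(Hz)


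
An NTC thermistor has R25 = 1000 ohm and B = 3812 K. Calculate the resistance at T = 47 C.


NTC thermistor equation: Rt = R25 * exp(B * (1/T - 1/T25)).
T in Kelvin: 320.15 K, T25 = 298.15 K
1/T - 1/T25 = 1/320.15 - 1/298.15 = -0.00023048
B * (1/T - 1/T25) = 3812 * -0.00023048 = -0.8786
Rt = 1000 * exp(-0.8786) = 415.4 ohm

415.4 ohm


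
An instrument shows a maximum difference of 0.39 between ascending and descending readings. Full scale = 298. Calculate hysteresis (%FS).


Hysteresis = (max difference / full scale) * 100%.
H = (0.39 / 298) * 100
H = 0.131 %FS

0.131 %FS


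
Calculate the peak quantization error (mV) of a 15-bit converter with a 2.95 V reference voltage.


The maximum quantization error is +/- LSB/2.
LSB = Vref / 2^n = 2.95 / 32768 = 9.003e-05 V
Max error = LSB / 2 = 9.003e-05 / 2 = 4.501e-05 V
Max error = 0.045 mV

0.045 mV


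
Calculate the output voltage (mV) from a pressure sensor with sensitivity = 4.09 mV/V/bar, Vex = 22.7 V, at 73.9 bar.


Output = sensitivity * Vex * P.
Vout = 4.09 * 22.7 * 73.9
Vout = 92.843 * 73.9
Vout = 6861.1 mV

6861.1 mV


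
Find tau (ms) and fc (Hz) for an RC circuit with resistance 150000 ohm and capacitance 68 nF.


Time constant: tau = R * C.
tau = 150000 * 6.80e-08 = 0.0102 s
tau = 10.2 ms
Cutoff frequency: fc = 1 / (2*pi*R*C).
fc = 1 / (2*pi*0.0102) = 15.6 Hz

tau = 10.2 ms, fc = 15.6 Hz


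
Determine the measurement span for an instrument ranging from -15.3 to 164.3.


Span = upper range - lower range.
Span = 164.3 - (-15.3)
Span = 179.6

179.6


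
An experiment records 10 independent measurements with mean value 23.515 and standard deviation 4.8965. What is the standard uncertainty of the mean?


The standard uncertainty for Type A evaluation is u = s / sqrt(n).
u = 4.8965 / sqrt(10)
u = 4.8965 / 3.1623
u = 1.5484

1.5484


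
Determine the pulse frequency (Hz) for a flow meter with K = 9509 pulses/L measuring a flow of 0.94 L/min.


Frequency = K * Q / 60 (converting L/min to L/s).
f = 9509 * 0.94 / 60
f = 8938.46 / 60
f = 148.97 Hz

148.97 Hz


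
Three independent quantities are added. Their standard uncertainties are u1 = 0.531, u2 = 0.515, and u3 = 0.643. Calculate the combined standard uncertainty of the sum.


For a sum of independent quantities, uc = sqrt(u1^2 + u2^2 + u3^2).
uc = sqrt(0.531^2 + 0.515^2 + 0.643^2)
uc = sqrt(0.281961 + 0.265225 + 0.413449)
uc = 0.9801

0.9801


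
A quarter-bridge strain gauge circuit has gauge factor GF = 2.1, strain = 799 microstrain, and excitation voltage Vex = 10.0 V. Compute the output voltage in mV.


Quarter bridge output: Vout = (GF * epsilon * Vex) / 4.
Vout = (2.1 * 799e-6 * 10.0) / 4
Vout = 0.016779 / 4 V
Vout = 0.00419475 V = 4.1947 mV

4.1947 mV


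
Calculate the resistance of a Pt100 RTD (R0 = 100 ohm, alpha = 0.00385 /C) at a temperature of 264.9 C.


The RTD equation: Rt = R0 * (1 + alpha * T).
Rt = 100 * (1 + 0.00385 * 264.9)
Rt = 100 * (1 + 1.019865)
Rt = 100 * 2.019865
Rt = 201.987 ohm

201.987 ohm


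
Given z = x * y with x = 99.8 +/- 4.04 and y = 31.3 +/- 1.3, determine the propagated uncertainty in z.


For a product z = x*y, the relative uncertainty is:
uz/z = sqrt((ux/x)^2 + (uy/y)^2)
Relative uncertainties: ux/x = 4.04/99.8 = 0.040481
uy/y = 1.3/31.3 = 0.041534
z = 99.8 * 31.3 = 3123.7
uz = 3123.7 * sqrt(0.040481^2 + 0.041534^2) = 181.17

181.17


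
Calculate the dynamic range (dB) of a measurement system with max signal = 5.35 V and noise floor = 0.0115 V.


Dynamic range = 20 * log10(Vmax / Vnoise).
DR = 20 * log10(5.35 / 0.0115)
DR = 20 * log10(465.22)
DR = 53.35 dB

53.35 dB


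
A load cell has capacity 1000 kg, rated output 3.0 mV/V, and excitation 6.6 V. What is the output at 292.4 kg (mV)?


Vout = rated_output * Vex * (load / capacity).
Vout = 3.0 * 6.6 * (292.4 / 1000)
Vout = 3.0 * 6.6 * 0.2924
Vout = 5.79 mV

5.79 mV


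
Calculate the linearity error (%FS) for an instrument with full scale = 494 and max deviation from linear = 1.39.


Linearity error = (max deviation / full scale) * 100%.
Linearity = (1.39 / 494) * 100
Linearity = 0.281 %FS

0.281 %FS


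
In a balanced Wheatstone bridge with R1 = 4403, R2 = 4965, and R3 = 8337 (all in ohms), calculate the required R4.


At balance: R1*R4 = R2*R3, so R4 = R2*R3/R1.
R4 = 4965 * 8337 / 4403
R4 = 41393205 / 4403
R4 = 9401.14 ohm

9401.14 ohm


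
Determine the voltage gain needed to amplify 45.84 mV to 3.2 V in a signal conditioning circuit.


Gain = Vout / Vin (converting to same units).
G = 3.2 V / 45.84 mV
G = 3200.0 mV / 45.84 mV
G = 69.81

69.81


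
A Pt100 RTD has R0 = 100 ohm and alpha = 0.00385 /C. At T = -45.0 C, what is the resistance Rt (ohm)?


The RTD equation: Rt = R0 * (1 + alpha * T).
Rt = 100 * (1 + 0.00385 * -45.0)
Rt = 100 * (1 + -0.17325)
Rt = 100 * 0.82675
Rt = 82.675 ohm

82.675 ohm


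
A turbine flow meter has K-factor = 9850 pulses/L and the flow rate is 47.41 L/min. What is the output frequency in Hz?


Frequency = K * Q / 60 (converting L/min to L/s).
f = 9850 * 47.41 / 60
f = 466988.5 / 60
f = 7783.14 Hz

7783.14 Hz


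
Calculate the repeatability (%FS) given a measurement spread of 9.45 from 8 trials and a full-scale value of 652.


Repeatability = (spread / full scale) * 100%.
R = (9.45 / 652) * 100
R = 1.449 %FS

1.449 %FS


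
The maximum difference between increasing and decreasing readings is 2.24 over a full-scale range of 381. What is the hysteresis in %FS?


Hysteresis = (max difference / full scale) * 100%.
H = (2.24 / 381) * 100
H = 0.588 %FS

0.588 %FS


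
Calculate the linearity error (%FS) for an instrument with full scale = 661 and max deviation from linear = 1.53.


Linearity error = (max deviation / full scale) * 100%.
Linearity = (1.53 / 661) * 100
Linearity = 0.231 %FS

0.231 %FS


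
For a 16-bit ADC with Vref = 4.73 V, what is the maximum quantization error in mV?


The maximum quantization error is +/- LSB/2.
LSB = Vref / 2^n = 4.73 / 65536 = 7.217e-05 V
Max error = LSB / 2 = 7.217e-05 / 2 = 3.609e-05 V
Max error = 0.0361 mV

0.0361 mV


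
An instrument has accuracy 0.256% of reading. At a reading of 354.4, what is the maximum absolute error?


Absolute error = (accuracy% / 100) * reading.
Error = (0.256 / 100) * 354.4
Error = 0.00256 * 354.4
Error = 0.9073

0.9073


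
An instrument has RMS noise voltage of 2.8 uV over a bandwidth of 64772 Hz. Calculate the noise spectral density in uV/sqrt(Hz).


Noise spectral density = Vrms / sqrt(BW).
NSD = 2.8 / sqrt(64772)
NSD = 2.8 / 254.5034
NSD = 0.011 uV/sqrt(Hz)

0.011 uV/sqrt(Hz)


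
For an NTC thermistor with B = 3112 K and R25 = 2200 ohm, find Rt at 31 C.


NTC thermistor equation: Rt = R25 * exp(B * (1/T - 1/T25)).
T in Kelvin: 304.15 K, T25 = 298.15 K
1/T - 1/T25 = 1/304.15 - 1/298.15 = -6.617e-05
B * (1/T - 1/T25) = 3112 * -6.617e-05 = -0.2059
Rt = 2200 * exp(-0.2059) = 1790.6 ohm

1790.6 ohm


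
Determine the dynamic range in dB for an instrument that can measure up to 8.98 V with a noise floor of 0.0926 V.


Dynamic range = 20 * log10(Vmax / Vnoise).
DR = 20 * log10(8.98 / 0.0926)
DR = 20 * log10(96.98)
DR = 39.73 dB

39.73 dB


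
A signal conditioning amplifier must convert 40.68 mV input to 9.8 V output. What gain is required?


Gain = Vout / Vin (converting to same units).
G = 9.8 V / 40.68 mV
G = 9800.0 mV / 40.68 mV
G = 240.9

240.9


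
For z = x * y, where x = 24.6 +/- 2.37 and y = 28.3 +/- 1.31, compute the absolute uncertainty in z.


For a product z = x*y, the relative uncertainty is:
uz/z = sqrt((ux/x)^2 + (uy/y)^2)
Relative uncertainties: ux/x = 2.37/24.6 = 0.096341
uy/y = 1.31/28.3 = 0.04629
z = 24.6 * 28.3 = 696.2
uz = 696.2 * sqrt(0.096341^2 + 0.04629^2) = 74.411

74.411


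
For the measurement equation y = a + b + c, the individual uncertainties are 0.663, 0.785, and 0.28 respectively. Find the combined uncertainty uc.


For a sum of independent quantities, uc = sqrt(u1^2 + u2^2 + u3^2).
uc = sqrt(0.663^2 + 0.785^2 + 0.28^2)
uc = sqrt(0.439569 + 0.616225 + 0.0784)
uc = 1.065

1.065


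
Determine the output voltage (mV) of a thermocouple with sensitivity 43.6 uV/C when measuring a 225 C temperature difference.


The thermocouple output V = sensitivity * dT.
V = 43.6 uV/C * 225 C
V = 9810.0 uV
V = 9.81 mV

9.81 mV


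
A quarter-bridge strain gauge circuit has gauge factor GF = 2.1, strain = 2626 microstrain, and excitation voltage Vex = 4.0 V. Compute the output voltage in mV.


Quarter bridge output: Vout = (GF * epsilon * Vex) / 4.
Vout = (2.1 * 2626e-6 * 4.0) / 4
Vout = 0.0220584 / 4 V
Vout = 0.0055146 V = 5.5146 mV

5.5146 mV


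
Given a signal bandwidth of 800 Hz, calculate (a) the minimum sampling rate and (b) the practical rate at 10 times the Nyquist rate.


By Nyquist theorem, fs_min = 2 * fmax.
fs_min = 2 * 800 = 1600 Hz
Practical rate = 10 * fs_min = 10 * 1600 = 16000 Hz

fs_min = 1600 Hz, fs_practical = 16000 Hz


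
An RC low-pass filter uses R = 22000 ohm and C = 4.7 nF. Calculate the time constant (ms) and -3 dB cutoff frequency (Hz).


Time constant: tau = R * C.
tau = 22000 * 4.70e-09 = 0.0001034 s
tau = 0.1034 ms
Cutoff frequency: fc = 1 / (2*pi*R*C).
fc = 1 / (2*pi*0.0001034) = 1539.22 Hz

tau = 0.1034 ms, fc = 1539.22 Hz


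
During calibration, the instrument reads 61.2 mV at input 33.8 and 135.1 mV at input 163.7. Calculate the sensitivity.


Sensitivity = (y2 - y1) / (x2 - x1).
S = (135.1 - 61.2) / (163.7 - 33.8)
S = 73.9 / 129.9
S = 0.5689 mV/unit

0.5689 mV/unit


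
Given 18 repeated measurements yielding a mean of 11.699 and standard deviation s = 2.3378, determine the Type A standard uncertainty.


The standard uncertainty for Type A evaluation is u = s / sqrt(n).
u = 2.3378 / sqrt(18)
u = 2.3378 / 4.2426
u = 0.551

0.551


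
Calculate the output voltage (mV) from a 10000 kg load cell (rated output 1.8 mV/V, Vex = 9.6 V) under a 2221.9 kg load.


Vout = rated_output * Vex * (load / capacity).
Vout = 1.8 * 9.6 * (2221.9 / 10000)
Vout = 1.8 * 9.6 * 0.22219
Vout = 3.839 mV

3.839 mV


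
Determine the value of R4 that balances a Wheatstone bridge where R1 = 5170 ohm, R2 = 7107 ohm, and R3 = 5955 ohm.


At balance: R1*R4 = R2*R3, so R4 = R2*R3/R1.
R4 = 7107 * 5955 / 5170
R4 = 42322185 / 5170
R4 = 8186.11 ohm

8186.11 ohm


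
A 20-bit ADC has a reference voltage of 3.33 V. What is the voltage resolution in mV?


The resolution (LSB) of an ADC is Vref / 2^n.
LSB = 3.33 / 2^20
LSB = 3.33 / 1048576
LSB = 3.18e-06 V = 0.00317574 mV

0.00317574 mV


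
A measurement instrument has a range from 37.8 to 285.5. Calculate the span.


Span = upper range - lower range.
Span = 285.5 - (37.8)
Span = 247.7

247.7


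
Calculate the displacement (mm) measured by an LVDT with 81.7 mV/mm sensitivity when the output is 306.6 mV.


Displacement = Vout / sensitivity.
d = 306.6 / 81.7
d = 3.753 mm

3.753 mm


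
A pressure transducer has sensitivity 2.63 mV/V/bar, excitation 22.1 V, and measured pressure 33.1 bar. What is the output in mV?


Output = sensitivity * Vex * P.
Vout = 2.63 * 22.1 * 33.1
Vout = 58.123 * 33.1
Vout = 1923.87 mV

1923.87 mV


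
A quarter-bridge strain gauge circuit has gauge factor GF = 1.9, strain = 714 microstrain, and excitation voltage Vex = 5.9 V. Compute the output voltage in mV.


Quarter bridge output: Vout = (GF * epsilon * Vex) / 4.
Vout = (1.9 * 714e-6 * 5.9) / 4
Vout = 0.00800394 / 4 V
Vout = 0.00200098 V = 2.001 mV

2.001 mV


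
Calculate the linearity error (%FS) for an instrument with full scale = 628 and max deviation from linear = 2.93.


Linearity error = (max deviation / full scale) * 100%.
Linearity = (2.93 / 628) * 100
Linearity = 0.467 %FS

0.467 %FS


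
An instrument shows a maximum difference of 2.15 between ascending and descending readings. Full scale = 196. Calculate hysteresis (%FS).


Hysteresis = (max difference / full scale) * 100%.
H = (2.15 / 196) * 100
H = 1.097 %FS

1.097 %FS


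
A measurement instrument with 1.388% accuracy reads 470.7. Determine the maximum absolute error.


Absolute error = (accuracy% / 100) * reading.
Error = (1.388 / 100) * 470.7
Error = 0.01388 * 470.7
Error = 6.5333

6.5333


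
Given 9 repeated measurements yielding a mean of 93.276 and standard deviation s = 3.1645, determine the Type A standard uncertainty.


The standard uncertainty for Type A evaluation is u = s / sqrt(n).
u = 3.1645 / sqrt(9)
u = 3.1645 / 3.0
u = 1.0548

1.0548


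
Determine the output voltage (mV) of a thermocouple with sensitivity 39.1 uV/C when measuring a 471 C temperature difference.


The thermocouple output V = sensitivity * dT.
V = 39.1 uV/C * 471 C
V = 18416.1 uV
V = 18.416 mV

18.416 mV


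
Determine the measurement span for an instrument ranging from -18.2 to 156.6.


Span = upper range - lower range.
Span = 156.6 - (-18.2)
Span = 174.8

174.8


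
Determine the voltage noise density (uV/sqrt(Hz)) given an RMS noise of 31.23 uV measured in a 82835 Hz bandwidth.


Noise spectral density = Vrms / sqrt(BW).
NSD = 31.23 / sqrt(82835)
NSD = 31.23 / 287.8107
NSD = 0.1085 uV/sqrt(Hz)

0.1085 uV/sqrt(Hz)


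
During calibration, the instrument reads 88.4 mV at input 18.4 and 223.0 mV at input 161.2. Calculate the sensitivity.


Sensitivity = (y2 - y1) / (x2 - x1).
S = (223.0 - 88.4) / (161.2 - 18.4)
S = 134.6 / 142.8
S = 0.9426 mV/unit

0.9426 mV/unit


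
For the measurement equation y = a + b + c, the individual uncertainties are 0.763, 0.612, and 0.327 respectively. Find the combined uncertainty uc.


For a sum of independent quantities, uc = sqrt(u1^2 + u2^2 + u3^2).
uc = sqrt(0.763^2 + 0.612^2 + 0.327^2)
uc = sqrt(0.582169 + 0.374544 + 0.106929)
uc = 1.0313

1.0313


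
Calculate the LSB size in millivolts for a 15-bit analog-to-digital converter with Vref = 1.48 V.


The resolution (LSB) of an ADC is Vref / 2^n.
LSB = 1.48 / 2^15
LSB = 1.48 / 32768
LSB = 4.517e-05 V = 0.04516602 mV

0.04516602 mV


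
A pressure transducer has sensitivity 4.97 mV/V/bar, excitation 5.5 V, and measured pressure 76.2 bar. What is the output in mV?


Output = sensitivity * Vex * P.
Vout = 4.97 * 5.5 * 76.2
Vout = 27.335 * 76.2
Vout = 2082.93 mV

2082.93 mV


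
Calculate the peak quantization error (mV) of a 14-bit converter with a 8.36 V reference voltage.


The maximum quantization error is +/- LSB/2.
LSB = Vref / 2^n = 8.36 / 16384 = 0.00051025 V
Max error = LSB / 2 = 0.00051025 / 2 = 0.00025513 V
Max error = 0.2551 mV

0.2551 mV


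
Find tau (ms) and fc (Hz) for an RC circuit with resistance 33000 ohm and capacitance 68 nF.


Time constant: tau = R * C.
tau = 33000 * 6.80e-08 = 0.002244 s
tau = 2.244 ms
Cutoff frequency: fc = 1 / (2*pi*R*C).
fc = 1 / (2*pi*0.002244) = 70.92 Hz

tau = 2.244 ms, fc = 70.92 Hz


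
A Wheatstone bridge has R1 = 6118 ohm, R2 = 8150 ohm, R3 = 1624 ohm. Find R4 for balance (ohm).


At balance: R1*R4 = R2*R3, so R4 = R2*R3/R1.
R4 = 8150 * 1624 / 6118
R4 = 13235600 / 6118
R4 = 2163.39 ohm

2163.39 ohm


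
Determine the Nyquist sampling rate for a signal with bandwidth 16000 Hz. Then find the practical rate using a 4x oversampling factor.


By Nyquist theorem, fs_min = 2 * fmax.
fs_min = 2 * 16000 = 32000 Hz
Practical rate = 4 * fs_min = 4 * 32000 = 128000 Hz

fs_min = 32000 Hz, fs_practical = 128000 Hz


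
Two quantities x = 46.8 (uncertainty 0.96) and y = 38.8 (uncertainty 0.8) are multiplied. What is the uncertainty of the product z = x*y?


For a product z = x*y, the relative uncertainty is:
uz/z = sqrt((ux/x)^2 + (uy/y)^2)
Relative uncertainties: ux/x = 0.96/46.8 = 0.020513
uy/y = 0.8/38.8 = 0.020619
z = 46.8 * 38.8 = 1815.8
uz = 1815.8 * sqrt(0.020513^2 + 0.020619^2) = 52.813

52.813


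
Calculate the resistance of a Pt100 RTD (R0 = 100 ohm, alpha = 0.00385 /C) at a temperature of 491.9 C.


The RTD equation: Rt = R0 * (1 + alpha * T).
Rt = 100 * (1 + 0.00385 * 491.9)
Rt = 100 * (1 + 1.893815)
Rt = 100 * 2.893815
Rt = 289.382 ohm

289.382 ohm


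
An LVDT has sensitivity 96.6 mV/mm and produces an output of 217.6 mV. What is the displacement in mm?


Displacement = Vout / sensitivity.
d = 217.6 / 96.6
d = 2.253 mm

2.253 mm


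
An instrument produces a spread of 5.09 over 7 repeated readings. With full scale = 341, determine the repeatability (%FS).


Repeatability = (spread / full scale) * 100%.
R = (5.09 / 341) * 100
R = 1.493 %FS

1.493 %FS


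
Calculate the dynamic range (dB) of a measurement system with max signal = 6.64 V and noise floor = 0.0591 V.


Dynamic range = 20 * log10(Vmax / Vnoise).
DR = 20 * log10(6.64 / 0.0591)
DR = 20 * log10(112.35)
DR = 41.01 dB

41.01 dB


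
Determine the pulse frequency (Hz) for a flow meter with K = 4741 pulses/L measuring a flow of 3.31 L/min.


Frequency = K * Q / 60 (converting L/min to L/s).
f = 4741 * 3.31 / 60
f = 15692.71 / 60
f = 261.55 Hz

261.55 Hz


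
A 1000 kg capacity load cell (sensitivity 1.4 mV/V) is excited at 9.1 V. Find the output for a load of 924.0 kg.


Vout = rated_output * Vex * (load / capacity).
Vout = 1.4 * 9.1 * (924.0 / 1000)
Vout = 1.4 * 9.1 * 0.924
Vout = 11.772 mV

11.772 mV


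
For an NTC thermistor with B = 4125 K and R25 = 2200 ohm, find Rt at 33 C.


NTC thermistor equation: Rt = R25 * exp(B * (1/T - 1/T25)).
T in Kelvin: 306.15 K, T25 = 298.15 K
1/T - 1/T25 = 1/306.15 - 1/298.15 = -8.764e-05
B * (1/T - 1/T25) = 4125 * -8.764e-05 = -0.3615
Rt = 2200 * exp(-0.3615) = 1532.5 ohm

1532.5 ohm


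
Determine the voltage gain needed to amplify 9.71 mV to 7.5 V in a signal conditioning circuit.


Gain = Vout / Vin (converting to same units).
G = 7.5 V / 9.71 mV
G = 7500.0 mV / 9.71 mV
G = 772.4

772.4


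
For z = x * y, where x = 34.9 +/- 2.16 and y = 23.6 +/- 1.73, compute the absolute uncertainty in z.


For a product z = x*y, the relative uncertainty is:
uz/z = sqrt((ux/x)^2 + (uy/y)^2)
Relative uncertainties: ux/x = 2.16/34.9 = 0.061891
uy/y = 1.73/23.6 = 0.073305
z = 34.9 * 23.6 = 823.6
uz = 823.6 * sqrt(0.061891^2 + 0.073305^2) = 79.019

79.019


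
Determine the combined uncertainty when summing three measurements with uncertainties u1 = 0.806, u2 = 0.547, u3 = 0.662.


For a sum of independent quantities, uc = sqrt(u1^2 + u2^2 + u3^2).
uc = sqrt(0.806^2 + 0.547^2 + 0.662^2)
uc = sqrt(0.649636 + 0.299209 + 0.438244)
uc = 1.1777

1.1777


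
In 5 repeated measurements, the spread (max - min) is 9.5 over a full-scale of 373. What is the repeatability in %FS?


Repeatability = (spread / full scale) * 100%.
R = (9.5 / 373) * 100
R = 2.547 %FS

2.547 %FS


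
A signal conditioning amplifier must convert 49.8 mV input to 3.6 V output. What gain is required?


Gain = Vout / Vin (converting to same units).
G = 3.6 V / 49.8 mV
G = 3600.0 mV / 49.8 mV
G = 72.29

72.29


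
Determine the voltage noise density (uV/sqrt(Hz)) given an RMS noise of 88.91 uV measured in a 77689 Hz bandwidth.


Noise spectral density = Vrms / sqrt(BW).
NSD = 88.91 / sqrt(77689)
NSD = 88.91 / 278.7275
NSD = 0.319 uV/sqrt(Hz)

0.319 uV/sqrt(Hz)


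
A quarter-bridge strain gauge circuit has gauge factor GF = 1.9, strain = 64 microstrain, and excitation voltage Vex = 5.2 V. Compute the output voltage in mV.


Quarter bridge output: Vout = (GF * epsilon * Vex) / 4.
Vout = (1.9 * 64e-6 * 5.2) / 4
Vout = 0.00063232 / 4 V
Vout = 0.00015808 V = 0.1581 mV

0.1581 mV


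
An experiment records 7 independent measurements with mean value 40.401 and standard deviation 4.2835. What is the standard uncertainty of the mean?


The standard uncertainty for Type A evaluation is u = s / sqrt(n).
u = 4.2835 / sqrt(7)
u = 4.2835 / 2.6458
u = 1.619

1.619


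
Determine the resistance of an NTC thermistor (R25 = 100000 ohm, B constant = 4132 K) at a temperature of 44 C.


NTC thermistor equation: Rt = R25 * exp(B * (1/T - 1/T25)).
T in Kelvin: 317.15 K, T25 = 298.15 K
1/T - 1/T25 = 1/317.15 - 1/298.15 = -0.00020093
B * (1/T - 1/T25) = 4132 * -0.00020093 = -0.8303
Rt = 100000 * exp(-0.8303) = 43593.6 ohm

43593.6 ohm


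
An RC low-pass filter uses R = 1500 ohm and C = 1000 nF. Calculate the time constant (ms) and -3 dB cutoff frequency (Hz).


Time constant: tau = R * C.
tau = 1500 * 1.00e-06 = 0.0015 s
tau = 1.5 ms
Cutoff frequency: fc = 1 / (2*pi*R*C).
fc = 1 / (2*pi*0.0015) = 106.1 Hz

tau = 1.5 ms, fc = 106.1 Hz


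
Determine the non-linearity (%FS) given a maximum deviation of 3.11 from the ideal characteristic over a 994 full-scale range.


Linearity error = (max deviation / full scale) * 100%.
Linearity = (3.11 / 994) * 100
Linearity = 0.313 %FS

0.313 %FS


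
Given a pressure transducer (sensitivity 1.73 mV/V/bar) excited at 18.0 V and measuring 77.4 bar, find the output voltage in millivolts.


Output = sensitivity * Vex * P.
Vout = 1.73 * 18.0 * 77.4
Vout = 31.14 * 77.4
Vout = 2410.24 mV

2410.24 mV


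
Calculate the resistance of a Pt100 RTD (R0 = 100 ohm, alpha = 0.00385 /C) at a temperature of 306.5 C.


The RTD equation: Rt = R0 * (1 + alpha * T).
Rt = 100 * (1 + 0.00385 * 306.5)
Rt = 100 * (1 + 1.180025)
Rt = 100 * 2.180025
Rt = 218.002 ohm

218.002 ohm


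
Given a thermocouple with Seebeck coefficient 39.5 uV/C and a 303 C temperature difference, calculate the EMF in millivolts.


The thermocouple output V = sensitivity * dT.
V = 39.5 uV/C * 303 C
V = 11968.5 uV
V = 11.969 mV

11.969 mV


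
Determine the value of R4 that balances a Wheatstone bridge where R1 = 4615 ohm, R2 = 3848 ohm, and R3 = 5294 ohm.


At balance: R1*R4 = R2*R3, so R4 = R2*R3/R1.
R4 = 3848 * 5294 / 4615
R4 = 20371312 / 4615
R4 = 4414.15 ohm

4414.15 ohm


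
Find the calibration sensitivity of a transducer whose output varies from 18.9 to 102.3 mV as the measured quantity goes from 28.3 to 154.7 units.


Sensitivity = (y2 - y1) / (x2 - x1).
S = (102.3 - 18.9) / (154.7 - 28.3)
S = 83.4 / 126.4
S = 0.6598 mV/unit

0.6598 mV/unit


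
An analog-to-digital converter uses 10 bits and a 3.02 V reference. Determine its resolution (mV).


The resolution (LSB) of an ADC is Vref / 2^n.
LSB = 3.02 / 2^10
LSB = 3.02 / 1024
LSB = 0.00294922 V = 2.94921875 mV

2.94921875 mV


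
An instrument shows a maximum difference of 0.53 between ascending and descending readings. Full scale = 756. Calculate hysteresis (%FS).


Hysteresis = (max difference / full scale) * 100%.
H = (0.53 / 756) * 100
H = 0.07 %FS

0.07 %FS


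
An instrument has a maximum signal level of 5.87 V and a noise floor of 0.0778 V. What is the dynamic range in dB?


Dynamic range = 20 * log10(Vmax / Vnoise).
DR = 20 * log10(5.87 / 0.0778)
DR = 20 * log10(75.45)
DR = 37.55 dB

37.55 dB


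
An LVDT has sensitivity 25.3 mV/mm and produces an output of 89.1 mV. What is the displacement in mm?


Displacement = Vout / sensitivity.
d = 89.1 / 25.3
d = 3.522 mm

3.522 mm


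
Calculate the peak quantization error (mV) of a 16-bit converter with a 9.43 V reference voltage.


The maximum quantization error is +/- LSB/2.
LSB = Vref / 2^n = 9.43 / 65536 = 0.00014389 V
Max error = LSB / 2 = 0.00014389 / 2 = 7.195e-05 V
Max error = 0.0719 mV

0.0719 mV


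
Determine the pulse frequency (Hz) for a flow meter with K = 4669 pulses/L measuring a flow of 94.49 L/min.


Frequency = K * Q / 60 (converting L/min to L/s).
f = 4669 * 94.49 / 60
f = 441173.81 / 60
f = 7352.9 Hz

7352.9 Hz


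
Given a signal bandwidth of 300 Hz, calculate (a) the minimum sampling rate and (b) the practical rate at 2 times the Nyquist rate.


By Nyquist theorem, fs_min = 2 * fmax.
fs_min = 2 * 300 = 600 Hz
Practical rate = 2 * fs_min = 2 * 600 = 1200 Hz

fs_min = 600 Hz, fs_practical = 1200 Hz


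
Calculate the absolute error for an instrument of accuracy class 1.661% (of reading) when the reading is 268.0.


Absolute error = (accuracy% / 100) * reading.
Error = (1.661 / 100) * 268.0
Error = 0.01661 * 268.0
Error = 4.4515

4.4515


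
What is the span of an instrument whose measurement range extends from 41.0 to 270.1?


Span = upper range - lower range.
Span = 270.1 - (41.0)
Span = 229.1

229.1


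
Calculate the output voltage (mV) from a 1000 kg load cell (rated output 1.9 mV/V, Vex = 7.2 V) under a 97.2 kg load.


Vout = rated_output * Vex * (load / capacity).
Vout = 1.9 * 7.2 * (97.2 / 1000)
Vout = 1.9 * 7.2 * 0.0972
Vout = 1.33 mV

1.33 mV


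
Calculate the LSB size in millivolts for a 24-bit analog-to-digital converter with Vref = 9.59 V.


The resolution (LSB) of an ADC is Vref / 2^n.
LSB = 9.59 / 2^24
LSB = 9.59 / 16777216
LSB = 5.7e-07 V = 0.00057161 mV

0.00057161 mV


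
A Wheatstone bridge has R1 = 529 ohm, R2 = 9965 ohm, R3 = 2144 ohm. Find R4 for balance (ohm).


At balance: R1*R4 = R2*R3, so R4 = R2*R3/R1.
R4 = 9965 * 2144 / 529
R4 = 21364960 / 529
R4 = 40387.45 ohm

40387.45 ohm


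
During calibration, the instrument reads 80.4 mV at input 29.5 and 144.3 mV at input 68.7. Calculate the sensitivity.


Sensitivity = (y2 - y1) / (x2 - x1).
S = (144.3 - 80.4) / (68.7 - 29.5)
S = 63.9 / 39.2
S = 1.6301 mV/unit

1.6301 mV/unit


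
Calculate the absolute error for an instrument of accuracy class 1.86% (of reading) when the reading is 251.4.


Absolute error = (accuracy% / 100) * reading.
Error = (1.86 / 100) * 251.4
Error = 0.0186 * 251.4
Error = 4.676

4.676


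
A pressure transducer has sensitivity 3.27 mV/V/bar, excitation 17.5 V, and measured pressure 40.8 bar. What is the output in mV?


Output = sensitivity * Vex * P.
Vout = 3.27 * 17.5 * 40.8
Vout = 57.225 * 40.8
Vout = 2334.78 mV

2334.78 mV


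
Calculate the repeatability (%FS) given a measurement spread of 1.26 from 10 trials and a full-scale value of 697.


Repeatability = (spread / full scale) * 100%.
R = (1.26 / 697) * 100
R = 0.181 %FS

0.181 %FS


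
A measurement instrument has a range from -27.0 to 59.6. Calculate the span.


Span = upper range - lower range.
Span = 59.6 - (-27.0)
Span = 86.6

86.6


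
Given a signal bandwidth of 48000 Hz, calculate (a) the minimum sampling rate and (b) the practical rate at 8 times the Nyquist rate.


By Nyquist theorem, fs_min = 2 * fmax.
fs_min = 2 * 48000 = 96000 Hz
Practical rate = 8 * fs_min = 8 * 96000 = 768000 Hz

fs_min = 96000 Hz, fs_practical = 768000 Hz


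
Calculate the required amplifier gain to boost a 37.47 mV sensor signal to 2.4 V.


Gain = Vout / Vin (converting to same units).
G = 2.4 V / 37.47 mV
G = 2400.0 mV / 37.47 mV
G = 64.05

64.05


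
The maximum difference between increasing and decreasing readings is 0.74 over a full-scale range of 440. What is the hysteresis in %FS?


Hysteresis = (max difference / full scale) * 100%.
H = (0.74 / 440) * 100
H = 0.168 %FS

0.168 %FS


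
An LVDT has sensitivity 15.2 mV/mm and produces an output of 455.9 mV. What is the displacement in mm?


Displacement = Vout / sensitivity.
d = 455.9 / 15.2
d = 29.993 mm

29.993 mm


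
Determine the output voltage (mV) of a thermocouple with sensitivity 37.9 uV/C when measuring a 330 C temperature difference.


The thermocouple output V = sensitivity * dT.
V = 37.9 uV/C * 330 C
V = 12507.0 uV
V = 12.507 mV

12.507 mV


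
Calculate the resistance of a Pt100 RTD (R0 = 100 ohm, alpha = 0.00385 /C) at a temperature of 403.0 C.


The RTD equation: Rt = R0 * (1 + alpha * T).
Rt = 100 * (1 + 0.00385 * 403.0)
Rt = 100 * (1 + 1.55155)
Rt = 100 * 2.55155
Rt = 255.155 ohm

255.155 ohm


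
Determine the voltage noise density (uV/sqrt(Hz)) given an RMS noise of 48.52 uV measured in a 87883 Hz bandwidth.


Noise spectral density = Vrms / sqrt(BW).
NSD = 48.52 / sqrt(87883)
NSD = 48.52 / 296.4507
NSD = 0.1637 uV/sqrt(Hz)

0.1637 uV/sqrt(Hz)


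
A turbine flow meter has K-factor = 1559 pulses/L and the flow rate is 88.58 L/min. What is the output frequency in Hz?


Frequency = K * Q / 60 (converting L/min to L/s).
f = 1559 * 88.58 / 60
f = 138096.22 / 60
f = 2301.6 Hz

2301.6 Hz


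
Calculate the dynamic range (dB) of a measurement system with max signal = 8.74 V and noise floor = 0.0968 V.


Dynamic range = 20 * log10(Vmax / Vnoise).
DR = 20 * log10(8.74 / 0.0968)
DR = 20 * log10(90.29)
DR = 39.11 dB

39.11 dB


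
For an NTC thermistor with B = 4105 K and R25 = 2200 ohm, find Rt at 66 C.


NTC thermistor equation: Rt = R25 * exp(B * (1/T - 1/T25)).
T in Kelvin: 339.15 K, T25 = 298.15 K
1/T - 1/T25 = 1/339.15 - 1/298.15 = -0.00040547
B * (1/T - 1/T25) = 4105 * -0.00040547 = -1.6644
Rt = 2200 * exp(-1.6644) = 416.4 ohm

416.4 ohm


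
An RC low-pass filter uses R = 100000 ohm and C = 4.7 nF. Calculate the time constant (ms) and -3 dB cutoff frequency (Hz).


Time constant: tau = R * C.
tau = 100000 * 4.70e-09 = 0.00047 s
tau = 0.47 ms
Cutoff frequency: fc = 1 / (2*pi*R*C).
fc = 1 / (2*pi*0.00047) = 338.63 Hz

tau = 0.47 ms, fc = 338.63 Hz


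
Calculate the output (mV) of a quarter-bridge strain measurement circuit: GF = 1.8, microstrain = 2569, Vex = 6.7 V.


Quarter bridge output: Vout = (GF * epsilon * Vex) / 4.
Vout = (1.8 * 2569e-6 * 6.7) / 4
Vout = 0.03098214 / 4 V
Vout = 0.00774553 V = 7.7455 mV

7.7455 mV


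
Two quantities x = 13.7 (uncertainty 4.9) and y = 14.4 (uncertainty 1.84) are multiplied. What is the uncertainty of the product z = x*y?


For a product z = x*y, the relative uncertainty is:
uz/z = sqrt((ux/x)^2 + (uy/y)^2)
Relative uncertainties: ux/x = 4.9/13.7 = 0.357664
uy/y = 1.84/14.4 = 0.127778
z = 13.7 * 14.4 = 197.3
uz = 197.3 * sqrt(0.357664^2 + 0.127778^2) = 74.928

74.928


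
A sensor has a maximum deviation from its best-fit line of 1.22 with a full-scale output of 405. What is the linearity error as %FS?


Linearity error = (max deviation / full scale) * 100%.
Linearity = (1.22 / 405) * 100
Linearity = 0.301 %FS

0.301 %FS


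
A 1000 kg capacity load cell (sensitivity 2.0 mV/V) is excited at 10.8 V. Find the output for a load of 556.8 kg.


Vout = rated_output * Vex * (load / capacity).
Vout = 2.0 * 10.8 * (556.8 / 1000)
Vout = 2.0 * 10.8 * 0.5568
Vout = 12.027 mV

12.027 mV


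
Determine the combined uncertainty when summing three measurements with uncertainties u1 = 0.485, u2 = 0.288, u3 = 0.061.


For a sum of independent quantities, uc = sqrt(u1^2 + u2^2 + u3^2).
uc = sqrt(0.485^2 + 0.288^2 + 0.061^2)
uc = sqrt(0.235225 + 0.082944 + 0.003721)
uc = 0.5674

0.5674


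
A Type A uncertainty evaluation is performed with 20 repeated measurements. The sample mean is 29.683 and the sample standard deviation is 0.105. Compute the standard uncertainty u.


The standard uncertainty for Type A evaluation is u = s / sqrt(n).
u = 0.105 / sqrt(20)
u = 0.105 / 4.4721
u = 0.0235

0.0235


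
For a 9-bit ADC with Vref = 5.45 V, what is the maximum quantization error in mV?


The maximum quantization error is +/- LSB/2.
LSB = Vref / 2^n = 5.45 / 512 = 0.01064453 V
Max error = LSB / 2 = 0.01064453 / 2 = 0.00532227 V
Max error = 5.3223 mV

5.3223 mV


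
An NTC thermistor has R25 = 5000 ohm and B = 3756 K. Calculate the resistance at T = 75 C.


NTC thermistor equation: Rt = R25 * exp(B * (1/T - 1/T25)).
T in Kelvin: 348.15 K, T25 = 298.15 K
1/T - 1/T25 = 1/348.15 - 1/298.15 = -0.00048169
B * (1/T - 1/T25) = 3756 * -0.00048169 = -1.8092
Rt = 5000 * exp(-1.8092) = 818.9 ohm

818.9 ohm


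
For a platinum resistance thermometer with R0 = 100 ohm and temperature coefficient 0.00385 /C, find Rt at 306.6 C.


The RTD equation: Rt = R0 * (1 + alpha * T).
Rt = 100 * (1 + 0.00385 * 306.6)
Rt = 100 * (1 + 1.18041)
Rt = 100 * 2.18041
Rt = 218.041 ohm

218.041 ohm


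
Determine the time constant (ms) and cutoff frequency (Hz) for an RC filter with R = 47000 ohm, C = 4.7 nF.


Time constant: tau = R * C.
tau = 47000 * 4.70e-09 = 0.0002209 s
tau = 0.2209 ms
Cutoff frequency: fc = 1 / (2*pi*R*C).
fc = 1 / (2*pi*0.0002209) = 720.48 Hz

tau = 0.2209 ms, fc = 720.48 Hz


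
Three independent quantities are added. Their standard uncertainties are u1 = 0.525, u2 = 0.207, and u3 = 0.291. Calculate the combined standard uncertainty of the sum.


For a sum of independent quantities, uc = sqrt(u1^2 + u2^2 + u3^2).
uc = sqrt(0.525^2 + 0.207^2 + 0.291^2)
uc = sqrt(0.275625 + 0.042849 + 0.084681)
uc = 0.6349

0.6349


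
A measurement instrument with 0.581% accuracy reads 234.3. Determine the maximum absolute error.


Absolute error = (accuracy% / 100) * reading.
Error = (0.581 / 100) * 234.3
Error = 0.00581 * 234.3
Error = 1.3613

1.3613
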